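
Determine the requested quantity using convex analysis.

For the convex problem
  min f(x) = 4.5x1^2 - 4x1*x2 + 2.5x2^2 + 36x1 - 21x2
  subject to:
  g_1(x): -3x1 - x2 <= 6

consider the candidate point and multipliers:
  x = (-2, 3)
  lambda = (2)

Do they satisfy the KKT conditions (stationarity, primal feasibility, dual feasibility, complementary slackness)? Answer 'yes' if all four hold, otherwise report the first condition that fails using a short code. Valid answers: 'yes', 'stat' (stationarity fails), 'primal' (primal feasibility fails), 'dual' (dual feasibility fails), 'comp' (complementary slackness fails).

Gradient of f: grad f(x) = Q x + c = (6, 2)
Constraint values g_i(x) = a_i^T x - b_i:
  g_1((-2, 3)) = -3
Stationarity residual: grad f(x) + sum_i lambda_i a_i = (0, 0)
  -> stationarity OK
Primal feasibility (all g_i <= 0): OK
Dual feasibility (all lambda_i >= 0): OK
Complementary slackness (lambda_i * g_i(x) = 0 for all i): FAILS

Verdict: the first failing condition is complementary_slackness -> comp.

comp


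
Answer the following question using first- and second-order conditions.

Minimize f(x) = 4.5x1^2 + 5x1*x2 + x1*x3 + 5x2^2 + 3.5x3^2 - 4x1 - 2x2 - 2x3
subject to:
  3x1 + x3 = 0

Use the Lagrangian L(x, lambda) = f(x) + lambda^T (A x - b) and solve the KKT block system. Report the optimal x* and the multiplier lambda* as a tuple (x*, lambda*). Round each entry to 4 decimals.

Form the Lagrangian:
  L(x, lambda) = (1/2) x^T Q x + c^T x + lambda^T (A x - b)
Stationarity (grad_x L = 0): Q x + c + A^T lambda = 0.
Primal feasibility: A x = b.

This gives the KKT block system:
  [ Q   A^T ] [ x     ]   [-c ]
  [ A    0  ] [ lambda ] = [ b ]

Solving the linear system:
  x*      = (-0.0472, 0.2236, 0.1417)
  lambda* = (1.0551)
  f(x*)   = -0.2709

x* = (-0.0472, 0.2236, 0.1417), lambda* = (1.0551)


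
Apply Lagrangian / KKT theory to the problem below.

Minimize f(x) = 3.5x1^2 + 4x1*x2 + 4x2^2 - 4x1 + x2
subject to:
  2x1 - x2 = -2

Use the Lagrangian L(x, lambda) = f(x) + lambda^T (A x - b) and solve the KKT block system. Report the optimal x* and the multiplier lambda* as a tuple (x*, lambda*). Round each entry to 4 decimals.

Form the Lagrangian:
  L(x, lambda) = (1/2) x^T Q x + c^T x + lambda^T (A x - b)
Stationarity (grad_x L = 0): Q x + c + A^T lambda = 0.
Primal feasibility: A x = b.

This gives the KKT block system:
  [ Q   A^T ] [ x     ]   [-c ]
  [ A    0  ] [ lambda ] = [ b ]

Solving the linear system:
  x*      = (-0.6909, 0.6182)
  lambda* = (3.1818)
  f(x*)   = 4.8727

x* = (-0.6909, 0.6182), lambda* = (3.1818)


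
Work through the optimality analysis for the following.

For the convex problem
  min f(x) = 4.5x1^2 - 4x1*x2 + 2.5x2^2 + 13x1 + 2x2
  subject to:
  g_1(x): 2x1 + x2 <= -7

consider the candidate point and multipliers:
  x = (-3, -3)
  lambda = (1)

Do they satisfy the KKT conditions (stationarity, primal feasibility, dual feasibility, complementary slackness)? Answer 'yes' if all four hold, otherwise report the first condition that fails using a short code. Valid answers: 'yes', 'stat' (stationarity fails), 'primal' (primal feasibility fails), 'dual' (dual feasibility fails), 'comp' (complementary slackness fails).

Gradient of f: grad f(x) = Q x + c = (-2, -1)
Constraint values g_i(x) = a_i^T x - b_i:
  g_1((-3, -3)) = -2
Stationarity residual: grad f(x) + sum_i lambda_i a_i = (0, 0)
  -> stationarity OK
Primal feasibility (all g_i <= 0): OK
Dual feasibility (all lambda_i >= 0): OK
Complementary slackness (lambda_i * g_i(x) = 0 for all i): FAILS

Verdict: the first failing condition is complementary_slackness -> comp.

comp


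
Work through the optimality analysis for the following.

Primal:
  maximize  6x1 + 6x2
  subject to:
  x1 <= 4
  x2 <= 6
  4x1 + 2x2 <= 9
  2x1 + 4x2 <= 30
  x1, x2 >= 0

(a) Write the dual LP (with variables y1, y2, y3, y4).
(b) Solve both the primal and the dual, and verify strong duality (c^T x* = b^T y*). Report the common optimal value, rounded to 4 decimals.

The standard primal-dual pair for 'max c^T x s.t. A x <= b, x >= 0' is:
  Dual:  min b^T y  s.t.  A^T y >= c,  y >= 0.

So the dual LP is:
  minimize  4y1 + 6y2 + 9y3 + 30y4
  subject to:
    y1 + 4y3 + 2y4 >= 6
    y2 + 2y3 + 4y4 >= 6
    y1, y2, y3, y4 >= 0

Solving the primal: x* = (0, 4.5).
  primal value c^T x* = 27.
Solving the dual: y* = (0, 0, 3, 0).
  dual value b^T y* = 27.
Strong duality: c^T x* = b^T y*. Confirmed.

27


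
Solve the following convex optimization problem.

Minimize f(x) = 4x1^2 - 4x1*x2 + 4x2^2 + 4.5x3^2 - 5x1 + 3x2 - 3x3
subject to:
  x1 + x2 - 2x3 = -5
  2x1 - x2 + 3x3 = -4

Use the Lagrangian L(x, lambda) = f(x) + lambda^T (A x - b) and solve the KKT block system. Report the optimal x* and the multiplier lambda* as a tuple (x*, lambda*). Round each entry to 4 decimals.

Form the Lagrangian:
  L(x, lambda) = (1/2) x^T Q x + c^T x + lambda^T (A x - b)
Stationarity (grad_x L = 0): Q x + c + A^T lambda = 0.
Primal feasibility: A x = b.

This gives the KKT block system:
  [ Q   A^T ] [ x     ]   [-c ]
  [ A    0  ] [ lambda ] = [ b ]

Solving the linear system:
  x*      = (-2.9907, -2.0652, -0.0279)
  lambda* = (7.9274, 6.3687)
  f(x*)   = 36.9767

x* = (-2.9907, -2.0652, -0.0279), lambda* = (7.9274, 6.3687)


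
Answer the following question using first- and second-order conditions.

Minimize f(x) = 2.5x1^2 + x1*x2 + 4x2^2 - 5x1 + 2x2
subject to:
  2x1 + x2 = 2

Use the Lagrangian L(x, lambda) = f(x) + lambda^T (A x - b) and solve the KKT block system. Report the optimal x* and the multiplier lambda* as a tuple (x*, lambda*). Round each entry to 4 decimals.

Form the Lagrangian:
  L(x, lambda) = (1/2) x^T Q x + c^T x + lambda^T (A x - b)
Stationarity (grad_x L = 0): Q x + c + A^T lambda = 0.
Primal feasibility: A x = b.

This gives the KKT block system:
  [ Q   A^T ] [ x     ]   [-c ]
  [ A    0  ] [ lambda ] = [ b ]

Solving the linear system:
  x*      = (1.1818, -0.3636)
  lambda* = (-0.2727)
  f(x*)   = -3.0455

x* = (1.1818, -0.3636), lambda* = (-0.2727)


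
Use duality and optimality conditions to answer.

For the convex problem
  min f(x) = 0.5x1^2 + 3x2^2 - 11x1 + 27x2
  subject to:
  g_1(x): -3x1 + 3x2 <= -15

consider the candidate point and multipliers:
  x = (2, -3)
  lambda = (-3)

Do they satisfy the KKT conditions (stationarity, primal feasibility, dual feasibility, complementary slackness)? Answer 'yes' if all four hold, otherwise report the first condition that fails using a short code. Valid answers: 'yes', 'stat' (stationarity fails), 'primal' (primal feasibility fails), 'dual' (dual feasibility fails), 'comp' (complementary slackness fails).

Gradient of f: grad f(x) = Q x + c = (-9, 9)
Constraint values g_i(x) = a_i^T x - b_i:
  g_1((2, -3)) = 0
Stationarity residual: grad f(x) + sum_i lambda_i a_i = (0, 0)
  -> stationarity OK
Primal feasibility (all g_i <= 0): OK
Dual feasibility (all lambda_i >= 0): FAILS
Complementary slackness (lambda_i * g_i(x) = 0 for all i): OK

Verdict: the first failing condition is dual_feasibility -> dual.

dual


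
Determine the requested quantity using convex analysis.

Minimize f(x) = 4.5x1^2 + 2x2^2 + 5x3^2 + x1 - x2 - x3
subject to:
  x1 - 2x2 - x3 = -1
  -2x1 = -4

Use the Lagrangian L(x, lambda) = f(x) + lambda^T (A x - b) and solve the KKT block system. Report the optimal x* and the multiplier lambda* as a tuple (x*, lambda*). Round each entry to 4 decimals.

Form the Lagrangian:
  L(x, lambda) = (1/2) x^T Q x + c^T x + lambda^T (A x - b)
Stationarity (grad_x L = 0): Q x + c + A^T lambda = 0.
Primal feasibility: A x = b.

This gives the KKT block system:
  [ Q   A^T ] [ x     ]   [-c ]
  [ A    0  ] [ lambda ] = [ b ]

Solving the linear system:
  x*      = (2, 1.3409, 0.3182)
  lambda* = (2.1818, 10.5909)
  f(x*)   = 22.4432

x* = (2, 1.3409, 0.3182), lambda* = (2.1818, 10.5909)


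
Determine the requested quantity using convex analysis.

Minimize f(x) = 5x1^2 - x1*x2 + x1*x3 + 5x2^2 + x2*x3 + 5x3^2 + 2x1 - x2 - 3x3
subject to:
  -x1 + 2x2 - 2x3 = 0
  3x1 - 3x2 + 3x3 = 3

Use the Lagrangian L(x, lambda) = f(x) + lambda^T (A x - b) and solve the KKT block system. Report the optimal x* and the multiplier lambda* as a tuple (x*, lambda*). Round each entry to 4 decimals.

Form the Lagrangian:
  L(x, lambda) = (1/2) x^T Q x + c^T x + lambda^T (A x - b)
Stationarity (grad_x L = 0): Q x + c + A^T lambda = 0.
Primal feasibility: A x = b.

This gives the KKT block system:
  [ Q   A^T ] [ x     ]   [-c ]
  [ A    0  ] [ lambda ] = [ b ]

Solving the linear system:
  x*      = (2, 0.6818, -0.3182)
  lambda* = (-24.5, -15.1667)
  f(x*)   = 24.8864

x* = (2, 0.6818, -0.3182), lambda* = (-24.5, -15.1667)


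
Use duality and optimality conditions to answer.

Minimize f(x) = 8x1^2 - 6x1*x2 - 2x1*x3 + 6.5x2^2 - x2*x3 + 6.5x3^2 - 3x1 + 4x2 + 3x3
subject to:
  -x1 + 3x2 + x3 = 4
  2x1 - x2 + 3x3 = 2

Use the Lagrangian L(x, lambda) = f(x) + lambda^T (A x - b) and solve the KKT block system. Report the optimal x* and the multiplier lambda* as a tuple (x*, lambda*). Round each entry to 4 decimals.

Form the Lagrangian:
  L(x, lambda) = (1/2) x^T Q x + c^T x + lambda^T (A x - b)
Stationarity (grad_x L = 0): Q x + c + A^T lambda = 0.
Primal feasibility: A x = b.

This gives the KKT block system:
  [ Q   A^T ] [ x     ]   [-c ]
  [ A    0  ] [ lambda ] = [ b ]

Solving the linear system:
  x*      = (0.5526, 1.2763, 0.7237)
  lambda* = (-5.9684, -1.3526)
  f(x*)   = 16.0987

x* = (0.5526, 1.2763, 0.7237), lambda* = (-5.9684, -1.3526)


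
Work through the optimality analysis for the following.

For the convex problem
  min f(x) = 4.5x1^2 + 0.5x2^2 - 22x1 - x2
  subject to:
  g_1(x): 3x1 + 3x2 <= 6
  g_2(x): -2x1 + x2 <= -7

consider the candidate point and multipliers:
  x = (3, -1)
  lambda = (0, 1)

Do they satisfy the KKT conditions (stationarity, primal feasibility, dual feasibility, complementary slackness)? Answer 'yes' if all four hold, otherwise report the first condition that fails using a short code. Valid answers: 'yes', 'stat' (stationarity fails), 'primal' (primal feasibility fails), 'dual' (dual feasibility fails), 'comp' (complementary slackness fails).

Gradient of f: grad f(x) = Q x + c = (5, -2)
Constraint values g_i(x) = a_i^T x - b_i:
  g_1((3, -1)) = 0
  g_2((3, -1)) = 0
Stationarity residual: grad f(x) + sum_i lambda_i a_i = (3, -1)
  -> stationarity FAILS
Primal feasibility (all g_i <= 0): OK
Dual feasibility (all lambda_i >= 0): OK
Complementary slackness (lambda_i * g_i(x) = 0 for all i): OK

Verdict: the first failing condition is stationarity -> stat.

stat


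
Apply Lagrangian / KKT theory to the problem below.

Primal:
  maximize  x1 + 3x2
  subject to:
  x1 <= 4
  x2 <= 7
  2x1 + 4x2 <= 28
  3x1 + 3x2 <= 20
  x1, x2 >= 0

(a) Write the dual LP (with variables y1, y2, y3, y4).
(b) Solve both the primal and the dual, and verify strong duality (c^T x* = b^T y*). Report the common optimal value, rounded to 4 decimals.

The standard primal-dual pair for 'max c^T x s.t. A x <= b, x >= 0' is:
  Dual:  min b^T y  s.t.  A^T y >= c,  y >= 0.

So the dual LP is:
  minimize  4y1 + 7y2 + 28y3 + 20y4
  subject to:
    y1 + 2y3 + 3y4 >= 1
    y2 + 4y3 + 3y4 >= 3
    y1, y2, y3, y4 >= 0

Solving the primal: x* = (0, 6.6667).
  primal value c^T x* = 20.
Solving the dual: y* = (0, 0, 0, 1).
  dual value b^T y* = 20.
Strong duality: c^T x* = b^T y*. Confirmed.

20


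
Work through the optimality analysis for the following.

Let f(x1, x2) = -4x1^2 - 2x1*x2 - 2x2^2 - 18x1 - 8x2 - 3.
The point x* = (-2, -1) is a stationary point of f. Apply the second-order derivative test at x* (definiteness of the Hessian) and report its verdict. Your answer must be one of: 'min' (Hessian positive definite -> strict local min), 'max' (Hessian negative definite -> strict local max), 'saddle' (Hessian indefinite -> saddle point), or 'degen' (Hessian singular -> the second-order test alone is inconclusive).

Compute the Hessian H = grad^2 f:
  H = [[-8, -2], [-2, -4]]
Verify stationarity: grad f(x*) = H x* + g = (0, 0).
Eigenvalues of H: -8.8284, -3.1716.
Both eigenvalues < 0, so H is negative definite -> x* is a strict local max.

max


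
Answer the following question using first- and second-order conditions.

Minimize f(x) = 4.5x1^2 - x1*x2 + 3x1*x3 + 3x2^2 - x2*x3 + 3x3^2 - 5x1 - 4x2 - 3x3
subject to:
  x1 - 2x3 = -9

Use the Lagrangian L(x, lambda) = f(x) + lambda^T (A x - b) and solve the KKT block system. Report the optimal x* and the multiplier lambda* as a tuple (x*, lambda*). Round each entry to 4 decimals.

Form the Lagrangian:
  L(x, lambda) = (1/2) x^T Q x + c^T x + lambda^T (A x - b)
Stationarity (grad_x L = 0): Q x + c + A^T lambda = 0.
Primal feasibility: A x = b.

This gives the KKT block system:
  [ Q   A^T ] [ x     ]   [-c ]
  [ A    0  ] [ lambda ] = [ b ]

Solving the linear system:
  x*      = (-1.4, 1.0667, 3.8)
  lambda* = (7.2667)
  f(x*)   = 28.3667

x* = (-1.4, 1.0667, 3.8), lambda* = (7.2667)


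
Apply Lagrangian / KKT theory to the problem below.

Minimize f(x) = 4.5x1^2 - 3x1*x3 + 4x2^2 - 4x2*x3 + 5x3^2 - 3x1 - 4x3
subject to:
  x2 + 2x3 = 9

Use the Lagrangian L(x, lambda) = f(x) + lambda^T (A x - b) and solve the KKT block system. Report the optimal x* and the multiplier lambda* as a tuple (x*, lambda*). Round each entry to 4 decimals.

Form the Lagrangian:
  L(x, lambda) = (1/2) x^T Q x + c^T x + lambda^T (A x - b)
Stationarity (grad_x L = 0): Q x + c + A^T lambda = 0.
Primal feasibility: A x = b.

This gives the KKT block system:
  [ Q   A^T ] [ x     ]   [-c ]
  [ A    0  ] [ lambda ] = [ b ]

Solving the linear system:
  x*      = (1.4152, 2.5088, 3.2456)
  lambda* = (-7.0877)
  f(x*)   = 23.2807

x* = (1.4152, 2.5088, 3.2456), lambda* = (-7.0877)


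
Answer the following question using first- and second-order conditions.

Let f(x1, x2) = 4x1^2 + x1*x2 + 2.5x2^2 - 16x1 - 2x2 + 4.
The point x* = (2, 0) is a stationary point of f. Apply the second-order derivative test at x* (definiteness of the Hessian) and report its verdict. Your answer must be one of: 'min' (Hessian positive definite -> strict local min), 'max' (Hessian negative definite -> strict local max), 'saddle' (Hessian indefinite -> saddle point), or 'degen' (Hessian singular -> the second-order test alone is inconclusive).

Compute the Hessian H = grad^2 f:
  H = [[8, 1], [1, 5]]
Verify stationarity: grad f(x*) = H x* + g = (0, 0).
Eigenvalues of H: 4.6972, 8.3028.
Both eigenvalues > 0, so H is positive definite -> x* is a strict local min.

min


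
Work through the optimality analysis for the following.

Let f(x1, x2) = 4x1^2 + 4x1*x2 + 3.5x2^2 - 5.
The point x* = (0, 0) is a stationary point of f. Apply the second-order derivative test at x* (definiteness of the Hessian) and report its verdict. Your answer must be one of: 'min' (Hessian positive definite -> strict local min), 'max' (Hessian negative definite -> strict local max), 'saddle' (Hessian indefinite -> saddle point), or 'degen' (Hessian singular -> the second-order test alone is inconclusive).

Compute the Hessian H = grad^2 f:
  H = [[8, 4], [4, 7]]
Verify stationarity: grad f(x*) = H x* + g = (0, 0).
Eigenvalues of H: 3.4689, 11.5311.
Both eigenvalues > 0, so H is positive definite -> x* is a strict local min.

min


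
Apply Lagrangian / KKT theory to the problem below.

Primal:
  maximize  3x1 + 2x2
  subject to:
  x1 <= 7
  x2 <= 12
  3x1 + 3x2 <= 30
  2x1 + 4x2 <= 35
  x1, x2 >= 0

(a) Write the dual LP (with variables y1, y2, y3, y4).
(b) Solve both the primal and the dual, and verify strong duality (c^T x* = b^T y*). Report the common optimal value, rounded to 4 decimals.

The standard primal-dual pair for 'max c^T x s.t. A x <= b, x >= 0' is:
  Dual:  min b^T y  s.t.  A^T y >= c,  y >= 0.

So the dual LP is:
  minimize  7y1 + 12y2 + 30y3 + 35y4
  subject to:
    y1 + 3y3 + 2y4 >= 3
    y2 + 3y3 + 4y4 >= 2
    y1, y2, y3, y4 >= 0

Solving the primal: x* = (7, 3).
  primal value c^T x* = 27.
Solving the dual: y* = (1, 0, 0.6667, 0).
  dual value b^T y* = 27.
Strong duality: c^T x* = b^T y*. Confirmed.

27


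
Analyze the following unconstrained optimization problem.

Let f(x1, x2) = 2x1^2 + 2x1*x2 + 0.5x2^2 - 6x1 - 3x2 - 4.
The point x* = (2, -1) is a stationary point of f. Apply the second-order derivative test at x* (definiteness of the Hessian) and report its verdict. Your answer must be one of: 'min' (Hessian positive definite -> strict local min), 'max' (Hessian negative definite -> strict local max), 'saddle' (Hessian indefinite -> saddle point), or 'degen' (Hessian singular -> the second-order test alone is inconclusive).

Compute the Hessian H = grad^2 f:
  H = [[4, 2], [2, 1]]
Verify stationarity: grad f(x*) = H x* + g = (0, 0).
Eigenvalues of H: 0, 5.
H has a zero eigenvalue (singular; positive semidefinite but not definite), so H is neither positive definite, negative definite, nor indefinite. The second-order test alone is inconclusive -> degen.
(Indeed, f is constant along the null direction of H through x*, so x* is not a strict local extremum.)

degen


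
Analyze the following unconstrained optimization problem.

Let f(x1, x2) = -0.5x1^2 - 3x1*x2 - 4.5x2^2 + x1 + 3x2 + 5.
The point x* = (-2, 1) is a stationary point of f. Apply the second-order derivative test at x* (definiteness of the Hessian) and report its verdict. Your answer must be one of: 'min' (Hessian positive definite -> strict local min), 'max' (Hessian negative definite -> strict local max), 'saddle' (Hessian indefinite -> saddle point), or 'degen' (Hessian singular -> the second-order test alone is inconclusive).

Compute the Hessian H = grad^2 f:
  H = [[-1, -3], [-3, -9]]
Verify stationarity: grad f(x*) = H x* + g = (0, 0).
Eigenvalues of H: -10, 0.
H has a zero eigenvalue (singular; negative semidefinite but not definite), so H is neither positive definite, negative definite, nor indefinite. The second-order test alone is inconclusive -> degen.
(Indeed, f is constant along the null direction of H through x*, so x* is not a strict local extremum.)

degen


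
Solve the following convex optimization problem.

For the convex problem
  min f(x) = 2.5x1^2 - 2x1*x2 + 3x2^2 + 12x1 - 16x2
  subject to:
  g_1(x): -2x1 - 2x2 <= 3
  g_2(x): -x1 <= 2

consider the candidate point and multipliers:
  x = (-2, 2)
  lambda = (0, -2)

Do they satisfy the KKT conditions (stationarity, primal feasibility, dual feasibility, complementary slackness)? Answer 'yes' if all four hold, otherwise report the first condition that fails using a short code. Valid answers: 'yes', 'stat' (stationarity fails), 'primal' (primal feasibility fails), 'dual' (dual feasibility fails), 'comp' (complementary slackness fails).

Gradient of f: grad f(x) = Q x + c = (-2, 0)
Constraint values g_i(x) = a_i^T x - b_i:
  g_1((-2, 2)) = -3
  g_2((-2, 2)) = 0
Stationarity residual: grad f(x) + sum_i lambda_i a_i = (0, 0)
  -> stationarity OK
Primal feasibility (all g_i <= 0): OK
Dual feasibility (all lambda_i >= 0): FAILS
Complementary slackness (lambda_i * g_i(x) = 0 for all i): OK

Verdict: the first failing condition is dual_feasibility -> dual.

dual


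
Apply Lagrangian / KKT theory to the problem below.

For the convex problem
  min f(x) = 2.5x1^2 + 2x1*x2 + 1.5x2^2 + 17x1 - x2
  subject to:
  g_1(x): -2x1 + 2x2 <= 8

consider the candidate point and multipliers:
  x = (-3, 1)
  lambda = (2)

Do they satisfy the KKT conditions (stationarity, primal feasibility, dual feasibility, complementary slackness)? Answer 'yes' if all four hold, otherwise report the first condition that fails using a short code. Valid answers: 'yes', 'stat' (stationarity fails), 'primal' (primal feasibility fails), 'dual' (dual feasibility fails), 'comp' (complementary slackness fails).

Gradient of f: grad f(x) = Q x + c = (4, -4)
Constraint values g_i(x) = a_i^T x - b_i:
  g_1((-3, 1)) = 0
Stationarity residual: grad f(x) + sum_i lambda_i a_i = (0, 0)
  -> stationarity OK
Primal feasibility (all g_i <= 0): OK
Dual feasibility (all lambda_i >= 0): OK
Complementary slackness (lambda_i * g_i(x) = 0 for all i): OK

Verdict: yes, KKT holds.

yes


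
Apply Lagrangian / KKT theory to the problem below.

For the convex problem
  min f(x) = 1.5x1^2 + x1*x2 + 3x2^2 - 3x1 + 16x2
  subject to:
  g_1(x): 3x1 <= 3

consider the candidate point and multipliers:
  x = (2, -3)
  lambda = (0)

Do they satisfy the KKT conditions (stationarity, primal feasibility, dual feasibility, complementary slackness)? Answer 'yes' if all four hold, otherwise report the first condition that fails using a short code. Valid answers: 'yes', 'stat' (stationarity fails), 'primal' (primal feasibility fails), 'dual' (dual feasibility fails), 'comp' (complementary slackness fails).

Gradient of f: grad f(x) = Q x + c = (0, 0)
Constraint values g_i(x) = a_i^T x - b_i:
  g_1((2, -3)) = 3
Stationarity residual: grad f(x) + sum_i lambda_i a_i = (0, 0)
  -> stationarity OK
Primal feasibility (all g_i <= 0): FAILS
Dual feasibility (all lambda_i >= 0): OK
Complementary slackness (lambda_i * g_i(x) = 0 for all i): OK

Verdict: the first failing condition is primal_feasibility -> primal.

primal


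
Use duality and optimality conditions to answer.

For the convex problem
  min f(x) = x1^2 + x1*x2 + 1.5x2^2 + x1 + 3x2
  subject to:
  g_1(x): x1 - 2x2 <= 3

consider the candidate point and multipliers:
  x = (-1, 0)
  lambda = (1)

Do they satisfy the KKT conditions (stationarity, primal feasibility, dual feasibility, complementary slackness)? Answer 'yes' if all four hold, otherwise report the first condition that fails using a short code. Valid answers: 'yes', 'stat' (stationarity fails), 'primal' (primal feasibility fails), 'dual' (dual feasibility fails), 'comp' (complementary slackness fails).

Gradient of f: grad f(x) = Q x + c = (-1, 2)
Constraint values g_i(x) = a_i^T x - b_i:
  g_1((-1, 0)) = -4
Stationarity residual: grad f(x) + sum_i lambda_i a_i = (0, 0)
  -> stationarity OK
Primal feasibility (all g_i <= 0): OK
Dual feasibility (all lambda_i >= 0): OK
Complementary slackness (lambda_i * g_i(x) = 0 for all i): FAILS

Verdict: the first failing condition is complementary_slackness -> comp.

comp


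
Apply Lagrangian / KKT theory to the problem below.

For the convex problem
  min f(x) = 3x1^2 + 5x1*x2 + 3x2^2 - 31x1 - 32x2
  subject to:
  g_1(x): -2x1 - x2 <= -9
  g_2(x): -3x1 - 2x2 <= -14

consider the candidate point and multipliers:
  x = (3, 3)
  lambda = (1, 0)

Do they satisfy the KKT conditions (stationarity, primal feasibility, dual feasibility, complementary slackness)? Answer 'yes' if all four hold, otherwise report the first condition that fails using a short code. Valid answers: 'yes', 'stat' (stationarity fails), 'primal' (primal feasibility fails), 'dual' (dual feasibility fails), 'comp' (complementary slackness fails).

Gradient of f: grad f(x) = Q x + c = (2, 1)
Constraint values g_i(x) = a_i^T x - b_i:
  g_1((3, 3)) = 0
  g_2((3, 3)) = -1
Stationarity residual: grad f(x) + sum_i lambda_i a_i = (0, 0)
  -> stationarity OK
Primal feasibility (all g_i <= 0): OK
Dual feasibility (all lambda_i >= 0): OK
Complementary slackness (lambda_i * g_i(x) = 0 for all i): OK

Verdict: yes, KKT holds.

yes


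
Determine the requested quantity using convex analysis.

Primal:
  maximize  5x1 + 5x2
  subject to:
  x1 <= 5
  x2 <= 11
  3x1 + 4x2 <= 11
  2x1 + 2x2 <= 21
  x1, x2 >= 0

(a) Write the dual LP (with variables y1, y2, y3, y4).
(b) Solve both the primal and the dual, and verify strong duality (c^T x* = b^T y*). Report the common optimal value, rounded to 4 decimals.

The standard primal-dual pair for 'max c^T x s.t. A x <= b, x >= 0' is:
  Dual:  min b^T y  s.t.  A^T y >= c,  y >= 0.

So the dual LP is:
  minimize  5y1 + 11y2 + 11y3 + 21y4
  subject to:
    y1 + 3y3 + 2y4 >= 5
    y2 + 4y3 + 2y4 >= 5
    y1, y2, y3, y4 >= 0

Solving the primal: x* = (3.6667, 0).
  primal value c^T x* = 18.3333.
Solving the dual: y* = (0, 0, 1.6667, 0).
  dual value b^T y* = 18.3333.
Strong duality: c^T x* = b^T y*. Confirmed.

18.3333


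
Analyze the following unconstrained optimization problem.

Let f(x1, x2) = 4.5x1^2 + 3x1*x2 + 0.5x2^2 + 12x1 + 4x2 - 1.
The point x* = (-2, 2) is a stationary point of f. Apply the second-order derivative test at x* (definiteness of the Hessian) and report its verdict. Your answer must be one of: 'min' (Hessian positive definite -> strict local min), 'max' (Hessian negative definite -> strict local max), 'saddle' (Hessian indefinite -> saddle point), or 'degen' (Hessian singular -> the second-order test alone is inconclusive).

Compute the Hessian H = grad^2 f:
  H = [[9, 3], [3, 1]]
Verify stationarity: grad f(x*) = H x* + g = (0, 0).
Eigenvalues of H: 0, 10.
H has a zero eigenvalue (singular; positive semidefinite but not definite), so H is neither positive definite, negative definite, nor indefinite. The second-order test alone is inconclusive -> degen.
(Indeed, f is constant along the null direction of H through x*, so x* is not a strict local extremum.)

degen


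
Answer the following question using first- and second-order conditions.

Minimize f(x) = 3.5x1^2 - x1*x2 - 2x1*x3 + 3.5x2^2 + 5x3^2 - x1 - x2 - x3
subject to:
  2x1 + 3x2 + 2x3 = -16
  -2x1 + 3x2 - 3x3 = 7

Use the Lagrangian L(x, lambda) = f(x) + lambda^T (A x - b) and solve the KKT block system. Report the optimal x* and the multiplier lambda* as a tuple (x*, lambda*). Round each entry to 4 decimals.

Form the Lagrangian:
  L(x, lambda) = (1/2) x^T Q x + c^T x + lambda^T (A x - b)
Stationarity (grad_x L = 0): Q x + c + A^T lambda = 0.
Primal feasibility: A x = b.

This gives the KKT block system:
  [ Q   A^T ] [ x     ]   [-c ]
  [ A    0  ] [ lambda ] = [ b ]

Solving the linear system:
  x*      = (-2.9613, -1.8718, -2.231)
  lambda* = (5.7057, -1.9919)
  f(x*)   = 56.1495

x* = (-2.9613, -1.8718, -2.231), lambda* = (5.7057, -1.9919)


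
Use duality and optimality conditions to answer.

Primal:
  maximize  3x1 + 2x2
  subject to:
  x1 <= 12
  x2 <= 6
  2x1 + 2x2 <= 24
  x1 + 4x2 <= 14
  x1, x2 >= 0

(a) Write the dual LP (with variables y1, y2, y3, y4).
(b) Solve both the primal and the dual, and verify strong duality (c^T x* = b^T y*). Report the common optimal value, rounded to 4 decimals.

The standard primal-dual pair for 'max c^T x s.t. A x <= b, x >= 0' is:
  Dual:  min b^T y  s.t.  A^T y >= c,  y >= 0.

So the dual LP is:
  minimize  12y1 + 6y2 + 24y3 + 14y4
  subject to:
    y1 + 2y3 + y4 >= 3
    y2 + 2y3 + 4y4 >= 2
    y1, y2, y3, y4 >= 0

Solving the primal: x* = (12, 0).
  primal value c^T x* = 36.
Solving the dual: y* = (1, 0, 1, 0).
  dual value b^T y* = 36.
Strong duality: c^T x* = b^T y*. Confirmed.

36


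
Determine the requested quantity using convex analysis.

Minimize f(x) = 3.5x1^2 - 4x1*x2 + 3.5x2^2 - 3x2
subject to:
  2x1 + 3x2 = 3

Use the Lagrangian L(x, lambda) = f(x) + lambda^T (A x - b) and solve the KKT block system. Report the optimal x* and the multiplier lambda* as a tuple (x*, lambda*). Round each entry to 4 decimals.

Form the Lagrangian:
  L(x, lambda) = (1/2) x^T Q x + c^T x + lambda^T (A x - b)
Stationarity (grad_x L = 0): Q x + c + A^T lambda = 0.
Primal feasibility: A x = b.

This gives the KKT block system:
  [ Q   A^T ] [ x     ]   [-c ]
  [ A    0  ] [ lambda ] = [ b ]

Solving the linear system:
  x*      = (0.4317, 0.7122)
  lambda* = (-0.0863)
  f(x*)   = -0.9388

x* = (0.4317, 0.7122), lambda* = (-0.0863)


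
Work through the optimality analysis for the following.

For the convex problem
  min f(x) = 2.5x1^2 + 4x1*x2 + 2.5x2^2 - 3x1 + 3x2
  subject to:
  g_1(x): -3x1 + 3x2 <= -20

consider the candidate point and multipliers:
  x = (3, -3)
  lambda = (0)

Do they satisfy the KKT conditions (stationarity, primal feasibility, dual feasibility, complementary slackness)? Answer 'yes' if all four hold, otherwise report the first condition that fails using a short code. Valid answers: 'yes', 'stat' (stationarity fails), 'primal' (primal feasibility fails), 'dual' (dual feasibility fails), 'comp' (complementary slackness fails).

Gradient of f: grad f(x) = Q x + c = (0, 0)
Constraint values g_i(x) = a_i^T x - b_i:
  g_1((3, -3)) = 2
Stationarity residual: grad f(x) + sum_i lambda_i a_i = (0, 0)
  -> stationarity OK
Primal feasibility (all g_i <= 0): FAILS
Dual feasibility (all lambda_i >= 0): OK
Complementary slackness (lambda_i * g_i(x) = 0 for all i): OK

Verdict: the first failing condition is primal_feasibility -> primal.

primal


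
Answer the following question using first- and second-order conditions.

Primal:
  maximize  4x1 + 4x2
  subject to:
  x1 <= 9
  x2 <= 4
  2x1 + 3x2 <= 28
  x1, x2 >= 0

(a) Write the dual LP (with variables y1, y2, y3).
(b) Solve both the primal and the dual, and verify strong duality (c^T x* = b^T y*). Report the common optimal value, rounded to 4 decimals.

The standard primal-dual pair for 'max c^T x s.t. A x <= b, x >= 0' is:
  Dual:  min b^T y  s.t.  A^T y >= c,  y >= 0.

So the dual LP is:
  minimize  9y1 + 4y2 + 28y3
  subject to:
    y1 + 2y3 >= 4
    y2 + 3y3 >= 4
    y1, y2, y3 >= 0

Solving the primal: x* = (9, 3.3333).
  primal value c^T x* = 49.3333.
Solving the dual: y* = (1.3333, 0, 1.3333).
  dual value b^T y* = 49.3333.
Strong duality: c^T x* = b^T y*. Confirmed.

49.3333


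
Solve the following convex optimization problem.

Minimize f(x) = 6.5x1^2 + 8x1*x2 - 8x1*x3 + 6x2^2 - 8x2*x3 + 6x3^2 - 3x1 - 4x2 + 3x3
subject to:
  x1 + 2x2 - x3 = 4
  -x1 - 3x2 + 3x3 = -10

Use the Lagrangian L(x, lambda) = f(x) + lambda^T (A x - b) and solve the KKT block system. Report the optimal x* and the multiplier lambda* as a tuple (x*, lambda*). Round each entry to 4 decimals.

Form the Lagrangian:
  L(x, lambda) = (1/2) x^T Q x + c^T x + lambda^T (A x - b)
Stationarity (grad_x L = 0): Q x + c + A^T lambda = 0.
Primal feasibility: A x = b.

This gives the KKT block system:
  [ Q   A^T ] [ x     ]   [-c ]
  [ A    0  ] [ lambda ] = [ b ]

Solving the linear system:
  x*      = (-1.6907, 1.7938, -2.1031)
  lambda* = (2.2371, 8.433)
  f(x*)   = 33.4845

x* = (-1.6907, 1.7938, -2.1031), lambda* = (2.2371, 8.433)


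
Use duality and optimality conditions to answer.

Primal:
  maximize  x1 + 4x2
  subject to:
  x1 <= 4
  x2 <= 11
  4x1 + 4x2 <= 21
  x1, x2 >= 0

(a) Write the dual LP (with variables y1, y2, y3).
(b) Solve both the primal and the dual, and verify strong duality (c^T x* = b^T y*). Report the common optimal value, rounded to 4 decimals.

The standard primal-dual pair for 'max c^T x s.t. A x <= b, x >= 0' is:
  Dual:  min b^T y  s.t.  A^T y >= c,  y >= 0.

So the dual LP is:
  minimize  4y1 + 11y2 + 21y3
  subject to:
    y1 + 4y3 >= 1
    y2 + 4y3 >= 4
    y1, y2, y3 >= 0

Solving the primal: x* = (0, 5.25).
  primal value c^T x* = 21.
Solving the dual: y* = (0, 0, 1).
  dual value b^T y* = 21.
Strong duality: c^T x* = b^T y*. Confirmed.

21


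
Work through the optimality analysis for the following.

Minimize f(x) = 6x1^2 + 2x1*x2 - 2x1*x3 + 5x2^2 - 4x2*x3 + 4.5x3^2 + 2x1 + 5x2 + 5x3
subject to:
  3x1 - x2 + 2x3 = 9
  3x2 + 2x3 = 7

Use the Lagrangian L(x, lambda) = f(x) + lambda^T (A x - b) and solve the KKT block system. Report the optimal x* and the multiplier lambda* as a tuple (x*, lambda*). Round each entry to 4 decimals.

Form the Lagrangian:
  L(x, lambda) = (1/2) x^T Q x + c^T x + lambda^T (A x - b)
Stationarity (grad_x L = 0): Q x + c + A^T lambda = 0.
Primal feasibility: A x = b.

This gives the KKT block system:
  [ Q   A^T ] [ x     ]   [-c ]
  [ A    0  ] [ lambda ] = [ b ]

Solving the linear system:
  x*      = (1.6446, 0.7335, 2.3998)
  lambda* = (-6.1343, -4.0531)
  f(x*)   = 51.2681

x* = (1.6446, 0.7335, 2.3998), lambda* = (-6.1343, -4.0531)


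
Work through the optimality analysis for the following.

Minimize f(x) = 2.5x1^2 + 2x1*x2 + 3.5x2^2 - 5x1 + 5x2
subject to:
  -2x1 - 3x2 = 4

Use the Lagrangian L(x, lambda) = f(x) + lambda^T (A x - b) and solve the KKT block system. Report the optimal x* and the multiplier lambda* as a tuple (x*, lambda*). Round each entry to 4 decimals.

Form the Lagrangian:
  L(x, lambda) = (1/2) x^T Q x + c^T x + lambda^T (A x - b)
Stationarity (grad_x L = 0): Q x + c + A^T lambda = 0.
Primal feasibility: A x = b.

This gives the KKT block system:
  [ Q   A^T ] [ x     ]   [-c ]
  [ A    0  ] [ lambda ] = [ b ]

Solving the linear system:
  x*      = (0.8776, -1.9184)
  lambda* = (-2.2245)
  f(x*)   = -2.5408

x* = (0.8776, -1.9184), lambda* = (-2.2245)


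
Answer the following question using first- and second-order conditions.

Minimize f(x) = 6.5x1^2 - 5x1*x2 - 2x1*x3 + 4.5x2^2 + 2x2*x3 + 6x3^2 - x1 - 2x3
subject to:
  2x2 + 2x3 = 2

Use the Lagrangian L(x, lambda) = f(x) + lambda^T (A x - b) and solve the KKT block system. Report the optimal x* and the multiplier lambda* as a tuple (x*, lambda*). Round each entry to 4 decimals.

Form the Lagrangian:
  L(x, lambda) = (1/2) x^T Q x + c^T x + lambda^T (A x - b)
Stationarity (grad_x L = 0): Q x + c + A^T lambda = 0.
Primal feasibility: A x = b.

This gives the KKT block system:
  [ Q   A^T ] [ x     ]   [-c ]
  [ A    0  ] [ lambda ] = [ b ]

Solving the linear system:
  x*      = (0.3538, 0.533, 0.467)
  lambda* = (-1.9811)
  f(x*)   = 1.3373

x* = (0.3538, 0.533, 0.467), lambda* = (-1.9811)


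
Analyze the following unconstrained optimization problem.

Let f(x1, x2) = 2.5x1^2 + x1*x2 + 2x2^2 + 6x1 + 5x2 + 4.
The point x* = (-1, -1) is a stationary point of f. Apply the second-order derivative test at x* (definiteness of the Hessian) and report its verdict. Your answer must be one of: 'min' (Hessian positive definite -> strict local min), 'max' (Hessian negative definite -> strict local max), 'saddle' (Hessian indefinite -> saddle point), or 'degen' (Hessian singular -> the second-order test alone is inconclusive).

Compute the Hessian H = grad^2 f:
  H = [[5, 1], [1, 4]]
Verify stationarity: grad f(x*) = H x* + g = (0, 0).
Eigenvalues of H: 3.382, 5.618.
Both eigenvalues > 0, so H is positive definite -> x* is a strict local min.

min


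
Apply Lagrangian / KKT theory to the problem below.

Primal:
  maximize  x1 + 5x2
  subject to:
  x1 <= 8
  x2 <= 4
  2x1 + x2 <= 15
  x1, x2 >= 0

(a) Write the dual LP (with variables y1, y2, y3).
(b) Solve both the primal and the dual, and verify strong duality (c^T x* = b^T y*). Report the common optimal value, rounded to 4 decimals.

The standard primal-dual pair for 'max c^T x s.t. A x <= b, x >= 0' is:
  Dual:  min b^T y  s.t.  A^T y >= c,  y >= 0.

So the dual LP is:
  minimize  8y1 + 4y2 + 15y3
  subject to:
    y1 + 2y3 >= 1
    y2 + y3 >= 5
    y1, y2, y3 >= 0

Solving the primal: x* = (5.5, 4).
  primal value c^T x* = 25.5.
Solving the dual: y* = (0, 4.5, 0.5).
  dual value b^T y* = 25.5.
Strong duality: c^T x* = b^T y*. Confirmed.

25.5


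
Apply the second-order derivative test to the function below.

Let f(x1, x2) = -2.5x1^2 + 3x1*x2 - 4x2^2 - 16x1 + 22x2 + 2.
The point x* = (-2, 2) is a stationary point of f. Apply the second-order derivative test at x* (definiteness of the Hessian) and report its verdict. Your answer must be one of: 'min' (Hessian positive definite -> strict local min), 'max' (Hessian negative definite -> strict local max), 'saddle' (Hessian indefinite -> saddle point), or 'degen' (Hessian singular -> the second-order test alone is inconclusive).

Compute the Hessian H = grad^2 f:
  H = [[-5, 3], [3, -8]]
Verify stationarity: grad f(x*) = H x* + g = (0, 0).
Eigenvalues of H: -9.8541, -3.1459.
Both eigenvalues < 0, so H is negative definite -> x* is a strict local max.

max


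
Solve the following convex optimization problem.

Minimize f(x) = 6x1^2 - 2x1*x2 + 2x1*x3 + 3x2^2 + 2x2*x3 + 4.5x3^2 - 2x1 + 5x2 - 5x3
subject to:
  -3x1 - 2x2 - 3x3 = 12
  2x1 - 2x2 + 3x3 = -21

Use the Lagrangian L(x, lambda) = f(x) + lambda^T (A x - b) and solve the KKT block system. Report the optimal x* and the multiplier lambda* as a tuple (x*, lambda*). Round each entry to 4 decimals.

Form the Lagrangian:
  L(x, lambda) = (1/2) x^T Q x + c^T x + lambda^T (A x - b)
Stationarity (grad_x L = 0): Q x + c + A^T lambda = 0.
Primal feasibility: A x = b.

This gives the KKT block system:
  [ Q   A^T ] [ x     ]   [-c ]
  [ A    0  ] [ lambda ] = [ b ]

Solving the linear system:
  x*      = (-1.3017, 2.5754, -4.4152)
  lambda* = (-3.4753, 10.588)
  f(x*)   = 150.8039

x* = (-1.3017, 2.5754, -4.4152), lambda* = (-3.4753, 10.588)


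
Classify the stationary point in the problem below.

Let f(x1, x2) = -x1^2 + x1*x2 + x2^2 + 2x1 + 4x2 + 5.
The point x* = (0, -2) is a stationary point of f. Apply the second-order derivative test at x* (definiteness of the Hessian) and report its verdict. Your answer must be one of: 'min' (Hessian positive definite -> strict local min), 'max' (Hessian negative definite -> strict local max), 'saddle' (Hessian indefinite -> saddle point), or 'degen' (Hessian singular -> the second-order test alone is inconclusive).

Compute the Hessian H = grad^2 f:
  H = [[-2, 1], [1, 2]]
Verify stationarity: grad f(x*) = H x* + g = (0, 0).
Eigenvalues of H: -2.2361, 2.2361.
Eigenvalues have mixed signs, so H is indefinite -> x* is a saddle point.

saddle


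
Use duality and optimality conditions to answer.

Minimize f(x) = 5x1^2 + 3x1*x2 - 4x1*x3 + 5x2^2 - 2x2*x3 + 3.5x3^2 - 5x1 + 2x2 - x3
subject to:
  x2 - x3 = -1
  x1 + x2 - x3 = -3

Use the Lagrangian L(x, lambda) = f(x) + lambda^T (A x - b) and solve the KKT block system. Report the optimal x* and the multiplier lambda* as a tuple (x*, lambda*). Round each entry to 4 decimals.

Form the Lagrangian:
  L(x, lambda) = (1/2) x^T Q x + c^T x + lambda^T (A x - b)
Stationarity (grad_x L = 0): Q x + c + A^T lambda = 0.
Primal feasibility: A x = b.

This gives the KKT block system:
  [ Q   A^T ] [ x     ]   [-c ]
  [ A    0  ] [ lambda ] = [ b ]

Solving the linear system:
  x*      = (-2, -0.6154, 0.3846)
  lambda* = (-17.4615, 28.3846)
  f(x*)   = 38.0385

x* = (-2, -0.6154, 0.3846), lambda* = (-17.4615, 28.3846)


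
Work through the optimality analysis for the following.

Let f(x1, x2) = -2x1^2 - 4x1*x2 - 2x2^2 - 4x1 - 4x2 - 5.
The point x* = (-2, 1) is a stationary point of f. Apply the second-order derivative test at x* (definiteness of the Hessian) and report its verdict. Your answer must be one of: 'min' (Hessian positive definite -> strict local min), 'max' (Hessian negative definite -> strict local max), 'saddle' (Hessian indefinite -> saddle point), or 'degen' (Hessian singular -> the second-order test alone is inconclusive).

Compute the Hessian H = grad^2 f:
  H = [[-4, -4], [-4, -4]]
Verify stationarity: grad f(x*) = H x* + g = (0, 0).
Eigenvalues of H: -8, 0.
H has a zero eigenvalue (singular; negative semidefinite but not definite), so H is neither positive definite, negative definite, nor indefinite. The second-order test alone is inconclusive -> degen.
(Indeed, f is constant along the null direction of H through x*, so x* is not a strict local extremum.)

degen


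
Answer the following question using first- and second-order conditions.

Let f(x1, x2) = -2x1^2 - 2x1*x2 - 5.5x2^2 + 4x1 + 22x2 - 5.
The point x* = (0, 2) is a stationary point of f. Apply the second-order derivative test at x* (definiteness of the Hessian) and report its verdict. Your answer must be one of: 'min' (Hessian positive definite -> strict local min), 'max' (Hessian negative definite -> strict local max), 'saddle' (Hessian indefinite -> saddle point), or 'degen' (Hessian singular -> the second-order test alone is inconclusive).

Compute the Hessian H = grad^2 f:
  H = [[-4, -2], [-2, -11]]
Verify stationarity: grad f(x*) = H x* + g = (0, 0).
Eigenvalues of H: -11.5311, -3.4689.
Both eigenvalues < 0, so H is negative definite -> x* is a strict local max.

max


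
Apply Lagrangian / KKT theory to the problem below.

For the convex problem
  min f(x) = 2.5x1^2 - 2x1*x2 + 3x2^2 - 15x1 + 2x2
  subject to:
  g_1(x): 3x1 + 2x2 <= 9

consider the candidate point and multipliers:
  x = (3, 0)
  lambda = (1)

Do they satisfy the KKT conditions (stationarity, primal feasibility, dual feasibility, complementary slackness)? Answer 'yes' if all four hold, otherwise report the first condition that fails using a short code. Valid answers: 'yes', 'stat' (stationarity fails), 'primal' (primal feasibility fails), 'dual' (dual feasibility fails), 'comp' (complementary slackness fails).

Gradient of f: grad f(x) = Q x + c = (0, -4)
Constraint values g_i(x) = a_i^T x - b_i:
  g_1((3, 0)) = 0
Stationarity residual: grad f(x) + sum_i lambda_i a_i = (3, -2)
  -> stationarity FAILS
Primal feasibility (all g_i <= 0): OK
Dual feasibility (all lambda_i >= 0): OK
Complementary slackness (lambda_i * g_i(x) = 0 for all i): OK

Verdict: the first failing condition is stationarity -> stat.

stat
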